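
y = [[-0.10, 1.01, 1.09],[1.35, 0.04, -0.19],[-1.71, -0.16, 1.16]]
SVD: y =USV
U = [[-0.29, -0.93, -0.23],  [0.49, -0.35, 0.8],  [-0.82, 0.12, 0.56]]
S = [2.5, 1.39, 0.41]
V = [[0.84,-0.06,-0.55], [-0.42,-0.70,-0.58], [0.35,-0.71,0.61]]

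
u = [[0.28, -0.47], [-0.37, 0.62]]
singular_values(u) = [0.91, 0.0]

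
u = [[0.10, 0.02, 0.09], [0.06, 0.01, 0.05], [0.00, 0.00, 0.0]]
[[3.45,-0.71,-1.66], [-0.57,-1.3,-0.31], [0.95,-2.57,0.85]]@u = [[0.30,0.06,0.28], [-0.13,-0.02,-0.12], [-0.06,-0.01,-0.04]]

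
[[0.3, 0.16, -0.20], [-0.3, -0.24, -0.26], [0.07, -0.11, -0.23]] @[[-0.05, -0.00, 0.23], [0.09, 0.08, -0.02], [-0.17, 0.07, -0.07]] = [[0.03, -0.00, 0.08],[0.04, -0.04, -0.05],[0.03, -0.02, 0.03]]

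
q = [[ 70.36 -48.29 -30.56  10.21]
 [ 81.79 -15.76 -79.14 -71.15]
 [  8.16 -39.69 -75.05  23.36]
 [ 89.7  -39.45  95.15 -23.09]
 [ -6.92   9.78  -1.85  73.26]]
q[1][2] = -79.14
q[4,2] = -1.85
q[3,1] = -39.45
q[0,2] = -30.56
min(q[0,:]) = -48.29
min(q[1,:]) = -79.14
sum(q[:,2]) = -91.44999999999999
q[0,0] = 70.36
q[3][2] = 95.15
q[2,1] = -39.69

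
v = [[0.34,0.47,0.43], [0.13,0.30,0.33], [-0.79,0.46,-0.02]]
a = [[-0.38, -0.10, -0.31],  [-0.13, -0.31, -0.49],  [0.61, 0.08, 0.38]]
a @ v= [[0.10, -0.35, -0.19], [0.30, -0.38, -0.15], [-0.08, 0.49, 0.28]]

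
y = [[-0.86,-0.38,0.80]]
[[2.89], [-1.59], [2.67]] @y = [[-2.49, -1.10, 2.31], [1.37, 0.60, -1.27], [-2.3, -1.01, 2.14]]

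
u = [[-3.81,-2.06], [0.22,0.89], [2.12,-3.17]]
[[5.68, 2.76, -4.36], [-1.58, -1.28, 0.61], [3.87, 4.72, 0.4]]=u@[[-0.61, 0.06, 0.89], [-1.63, -1.45, 0.47]]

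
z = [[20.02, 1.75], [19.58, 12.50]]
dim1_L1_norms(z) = [21.77, 32.08]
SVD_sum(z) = [[18.05, 6.90],[21.25, 8.13]] + [[1.97,-5.15], [-1.67,4.37]]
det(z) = 215.99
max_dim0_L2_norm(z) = 28.0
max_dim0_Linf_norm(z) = 20.02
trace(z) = 32.52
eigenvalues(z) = [23.22, 9.3]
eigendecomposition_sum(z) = [[17.88, 2.92],[32.67, 5.33]] + [[2.14, -1.17], [-13.09, 7.17]]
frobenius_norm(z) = 30.72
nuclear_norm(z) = 37.09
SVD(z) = [[-0.65, -0.76],[-0.76, 0.65]] @ diag([29.851988776127207, 7.235196342185561]) @ [[-0.93, -0.36], [-0.36, 0.93]]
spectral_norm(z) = 29.85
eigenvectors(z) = [[0.48, -0.16], [0.88, 0.99]]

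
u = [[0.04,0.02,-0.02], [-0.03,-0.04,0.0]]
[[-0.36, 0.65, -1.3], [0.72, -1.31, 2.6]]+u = [[-0.32, 0.67, -1.32], [0.69, -1.35, 2.6]]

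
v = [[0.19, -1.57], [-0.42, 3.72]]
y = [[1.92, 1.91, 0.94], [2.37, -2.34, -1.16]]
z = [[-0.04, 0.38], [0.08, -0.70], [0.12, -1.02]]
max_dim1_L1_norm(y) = 5.87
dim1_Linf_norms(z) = [0.38, 0.7, 1.02]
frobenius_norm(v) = 4.06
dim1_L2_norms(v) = [1.58, 3.74]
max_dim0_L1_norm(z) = 2.1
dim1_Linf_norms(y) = [1.92, 2.37]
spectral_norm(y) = 3.56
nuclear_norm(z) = 1.31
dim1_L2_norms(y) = [2.87, 3.53]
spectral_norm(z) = 1.30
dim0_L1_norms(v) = [0.61, 5.29]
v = y @ z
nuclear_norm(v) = 4.08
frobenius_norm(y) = 4.54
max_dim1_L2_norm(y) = 3.53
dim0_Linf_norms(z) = [0.12, 1.02]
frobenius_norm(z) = 1.30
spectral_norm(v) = 4.06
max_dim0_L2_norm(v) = 4.04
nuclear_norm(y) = 6.39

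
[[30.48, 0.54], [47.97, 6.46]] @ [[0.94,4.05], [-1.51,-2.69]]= [[27.84, 121.99], [35.34, 176.9]]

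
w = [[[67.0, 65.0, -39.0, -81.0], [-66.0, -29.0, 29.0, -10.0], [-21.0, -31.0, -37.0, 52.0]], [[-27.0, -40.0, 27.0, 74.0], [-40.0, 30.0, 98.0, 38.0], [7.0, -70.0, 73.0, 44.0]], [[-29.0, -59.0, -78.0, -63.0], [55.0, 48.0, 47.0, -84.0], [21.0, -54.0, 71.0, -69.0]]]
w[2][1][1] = 48.0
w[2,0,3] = -63.0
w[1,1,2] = 98.0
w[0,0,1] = 65.0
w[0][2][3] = 52.0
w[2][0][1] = -59.0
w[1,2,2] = 73.0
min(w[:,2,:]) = -70.0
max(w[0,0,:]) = 67.0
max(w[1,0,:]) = 74.0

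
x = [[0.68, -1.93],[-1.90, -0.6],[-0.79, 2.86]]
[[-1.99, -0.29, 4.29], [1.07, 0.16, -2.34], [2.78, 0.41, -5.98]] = x @ [[-0.80, -0.12, 1.74], [0.75, 0.11, -1.61]]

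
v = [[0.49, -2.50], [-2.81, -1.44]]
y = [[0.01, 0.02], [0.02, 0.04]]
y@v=[[-0.05, -0.05], [-0.1, -0.11]]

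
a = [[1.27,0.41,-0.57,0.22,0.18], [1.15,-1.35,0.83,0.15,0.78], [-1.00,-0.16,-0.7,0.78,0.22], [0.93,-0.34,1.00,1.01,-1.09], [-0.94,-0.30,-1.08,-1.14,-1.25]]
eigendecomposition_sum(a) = [[(0.73+1.93j), 0.10+0.22j, -0.14-0.18j, 0.05+0.47j, 0.04-0.01j], [(0.16+0.4j), (0.02+0.04j), (-0.03-0.04j), (0.01+0.1j), 0.01-0.00j], [-0.27-3.86j, -0.06-0.44j, (0.15+0.4j), 0.16-0.87j, (-0.08-0j)], [(0.37-10.76j), (-0.04-1.24j), 0.31+1.15j, (0.71-2.36j), (-0.22-0.02j)], [(-0.24+4.9j), 0.01+0.56j, -0.13-0.52j, (-0.34+1.07j), 0.10+0.01j]] + [[(0.73-1.93j),(0.1-0.22j),-0.14+0.18j,(0.05-0.47j),0.04+0.01j], [0.16-0.40j,0.02-0.04j,(-0.03+0.04j),(0.01-0.1j),(0.01+0j)], [(-0.27+3.86j),-0.06+0.44j,0.15-0.40j,(0.16+0.87j),-0.08+0.00j], [0.37+10.76j,-0.04+1.24j,(0.31-1.15j),0.71+2.36j,(-0.22+0.02j)], [(-0.24-4.9j),(0.01-0.56j),(-0.13+0.52j),(-0.34-1.07j),(0.1-0.01j)]] + [[(-0+0j),(-0+0j),-0.01+0.01j,0.00+0.00j,0.01j], [(0.05+0.4j),-0.25+0.29j,-0.11+0.81j,0.30+0.09j,0.57+0.65j], [-0.08+0.21j,(-0.21+0.08j),-0.27+0.38j,(0.13+0.12j),(0.11+0.47j)], [-0.05-0.12j,(0.05-0.12j),-0.04-0.27j,-0.10+0.00j,-0.24-0.15j], [(-0.29-0.15j),-0.08-0.31j,-0.50-0.45j,(-0.19+0.16j),(-0.7+0.09j)]] + [[-0.00-0.00j, -0.00-0.00j, (-0.01-0.01j), -0j, -0.01j], [0.05-0.40j, (-0.25-0.29j), (-0.11-0.81j), (0.3-0.09j), (0.57-0.65j)], [(-0.08-0.21j), -0.21-0.08j, -0.27-0.38j, 0.13-0.12j, (0.11-0.47j)], [-0.05+0.12j, 0.05+0.12j, -0.04+0.27j, -0.10-0.00j, -0.24+0.15j], [-0.29+0.15j, -0.08+0.31j, -0.50+0.45j, -0.19-0.16j, -0.70-0.09j]] + [[(-0.18-0j), 0.22-0.00j, (-0.28+0j), 0.12+0.00j, (0.09+0j)], [(0.73+0j), (-0.88+0j), (1.12-0j), -0.47-0.00j, -0.37-0.00j], [(-0.3-0j), (0.37-0j), -0.47+0.00j, 0.20+0.00j, (0.15+0j)], [(0.3+0j), (-0.37+0j), 0.47-0.00j, -0.20-0.00j, -0.16-0.00j], [(0.12+0j), -0.15+0.00j, 0.19-0.00j, -0.08-0.00j, -0.06-0.00j]]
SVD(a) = [[-0.2, 0.10, -0.15, -0.8, 0.53],[-0.58, 0.13, 0.66, 0.28, 0.37],[0.23, 0.28, -0.43, 0.5, 0.66],[-0.45, -0.79, -0.37, 0.17, 0.13],[0.61, -0.52, 0.46, -0.07, 0.36]] @ diag([3.0587196133477237, 1.7688124312849913, 1.512615779711706, 1.4897377898333564, 1.0113909878791671]) @ [[-0.7, 0.20, -0.53, -0.36, -0.23], [-0.14, 0.14, -0.21, 0.03, 0.96], [0.14, -0.59, 0.04, -0.78, 0.14], [-0.65, -0.55, 0.39, 0.34, 0.06], [0.21, -0.53, -0.72, 0.39, -0.07]]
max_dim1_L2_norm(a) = 2.24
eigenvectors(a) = [[(-0.15+0.06j), -0.15-0.06j, (0.01+0j), 0.01-0.00j, -0.21+0.00j], [-0.03+0.01j, -0.03-0.01j, (0.69+0j), (0.69-0j), 0.83+0.00j], [0.30-0.03j, (0.3+0.03j), 0.35+0.18j, 0.35-0.18j, -0.35+0.00j], [(0.85+0j), (0.85-0j), (-0.22+0.07j), -0.22-0.07j, 0.35+0.00j], [-0.39-0.01j, (-0.39+0.01j), -0.31+0.47j, (-0.31-0.47j), (0.14+0j)]]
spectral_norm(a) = 3.06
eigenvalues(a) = [(1.71+0.03j), (1.71-0.03j), (-1.33+0.77j), (-1.33-0.77j), (-1.79+0j)]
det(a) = -12.33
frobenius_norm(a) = 4.24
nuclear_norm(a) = 8.84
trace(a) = -1.02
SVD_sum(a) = [[0.44, -0.13, 0.33, 0.22, 0.15], [1.23, -0.36, 0.94, 0.63, 0.41], [-0.50, 0.14, -0.38, -0.25, -0.17], [0.95, -0.28, 0.73, 0.49, 0.32], [-1.31, 0.38, -1.0, -0.67, -0.44]] + [[-0.02, 0.02, -0.04, 0.01, 0.17], [-0.03, 0.03, -0.05, 0.01, 0.23], [-0.07, 0.07, -0.11, 0.02, 0.48], [0.19, -0.19, 0.29, -0.05, -1.33], [0.13, -0.13, 0.19, -0.03, -0.88]] + [[-0.03, 0.14, -0.01, 0.18, -0.03],[0.14, -0.59, 0.04, -0.78, 0.14],[-0.09, 0.39, -0.03, 0.51, -0.09],[-0.08, 0.33, -0.02, 0.44, -0.08],[0.1, -0.42, 0.03, -0.55, 0.10]] + [[0.78, 0.66, -0.47, -0.4, -0.07], [-0.27, -0.23, 0.16, 0.14, 0.02], [-0.48, -0.41, 0.29, 0.25, 0.04], [-0.16, -0.14, 0.1, 0.08, 0.01], [0.07, 0.06, -0.04, -0.03, -0.01]] + [[0.12, -0.29, -0.39, 0.21, -0.04], [0.08, -0.2, -0.27, 0.15, -0.02], [0.14, -0.35, -0.48, 0.26, -0.04], [0.03, -0.07, -0.09, 0.05, -0.01], [0.08, -0.20, -0.27, 0.14, -0.02]]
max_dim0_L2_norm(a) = 2.38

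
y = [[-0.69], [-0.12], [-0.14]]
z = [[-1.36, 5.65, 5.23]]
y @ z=[[0.94,-3.9,-3.61], [0.16,-0.68,-0.63], [0.19,-0.79,-0.73]]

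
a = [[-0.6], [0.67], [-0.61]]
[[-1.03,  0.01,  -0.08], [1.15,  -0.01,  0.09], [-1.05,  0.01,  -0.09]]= a @ [[1.72, -0.02, 0.14]]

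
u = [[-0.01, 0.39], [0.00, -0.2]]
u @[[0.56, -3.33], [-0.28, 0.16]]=[[-0.11, 0.1], [0.06, -0.03]]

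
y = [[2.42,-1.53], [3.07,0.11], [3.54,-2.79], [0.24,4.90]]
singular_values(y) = [6.59, 4.31]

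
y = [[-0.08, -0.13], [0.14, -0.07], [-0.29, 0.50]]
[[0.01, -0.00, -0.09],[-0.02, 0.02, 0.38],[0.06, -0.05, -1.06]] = y @[[-0.13, 0.12, 2.34],[0.04, -0.04, -0.76]]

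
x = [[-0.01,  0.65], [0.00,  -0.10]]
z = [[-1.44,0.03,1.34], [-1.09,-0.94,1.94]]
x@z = [[-0.69, -0.61, 1.25], [0.11, 0.09, -0.19]]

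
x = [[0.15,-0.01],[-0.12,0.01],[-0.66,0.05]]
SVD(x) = [[-0.22, -0.82], [0.17, -0.57], [0.96, -0.08]] @ diag([0.6893455943647232, 0.001628351911158061]) @ [[-1.00, 0.08], [-0.08, -1.00]]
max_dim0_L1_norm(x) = 0.93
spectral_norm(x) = 0.69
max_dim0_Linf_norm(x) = 0.66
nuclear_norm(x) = 0.69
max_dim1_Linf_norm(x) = 0.66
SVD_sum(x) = [[0.15, -0.01], [-0.12, 0.01], [-0.66, 0.05]] + [[0.0, 0.00], [0.00, 0.00], [0.00, 0.00]]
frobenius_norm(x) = 0.69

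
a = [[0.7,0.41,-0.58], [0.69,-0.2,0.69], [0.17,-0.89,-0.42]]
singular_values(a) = [1.0, 1.0, 0.99]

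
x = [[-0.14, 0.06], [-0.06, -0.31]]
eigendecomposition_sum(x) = [[-0.2, -0.08],[0.08, 0.03]] + [[0.06, 0.14], [-0.14, -0.34]]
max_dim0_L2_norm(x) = 0.32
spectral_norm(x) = 0.32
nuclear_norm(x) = 0.47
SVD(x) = [[-0.13, 0.99], [0.99, 0.13]] @ diag([0.3178626204439003, 0.1478626204439004]) @ [[-0.13, -0.99], [-0.99, 0.13]]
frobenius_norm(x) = 0.35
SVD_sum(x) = [[0.01, 0.04], [-0.04, -0.31]] + [[-0.15, 0.02], [-0.02, 0.00]]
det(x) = 0.05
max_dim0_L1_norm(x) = 0.37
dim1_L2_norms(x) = [0.15, 0.32]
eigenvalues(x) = [-0.16, -0.29]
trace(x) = -0.45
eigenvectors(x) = [[0.92, -0.38], [-0.38, 0.92]]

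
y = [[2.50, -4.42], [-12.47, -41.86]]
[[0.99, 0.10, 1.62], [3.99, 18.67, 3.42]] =y@[[0.15, -0.49, 0.33], [-0.14, -0.30, -0.18]]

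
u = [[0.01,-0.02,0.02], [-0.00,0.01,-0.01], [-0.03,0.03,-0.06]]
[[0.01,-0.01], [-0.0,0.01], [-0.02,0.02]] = u@[[0.38, 0.02], [-0.06, 0.5], [0.03, -0.05]]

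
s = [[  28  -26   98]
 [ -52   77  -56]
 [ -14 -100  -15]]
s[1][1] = 77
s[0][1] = -26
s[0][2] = 98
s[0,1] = -26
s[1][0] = -52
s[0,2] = 98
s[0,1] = -26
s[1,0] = -52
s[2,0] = -14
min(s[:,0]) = -52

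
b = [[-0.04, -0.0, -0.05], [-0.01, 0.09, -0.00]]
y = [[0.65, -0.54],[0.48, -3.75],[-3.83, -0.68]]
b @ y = [[0.17, 0.06], [0.04, -0.33]]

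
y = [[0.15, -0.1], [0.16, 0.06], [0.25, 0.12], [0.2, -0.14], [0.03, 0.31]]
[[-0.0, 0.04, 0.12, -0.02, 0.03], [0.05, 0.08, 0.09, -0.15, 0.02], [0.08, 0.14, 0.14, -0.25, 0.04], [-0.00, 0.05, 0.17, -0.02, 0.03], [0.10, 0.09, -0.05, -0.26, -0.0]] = y @ [[0.19, 0.43, 0.66, -0.64, 0.16],[0.29, 0.25, -0.24, -0.78, -0.02]]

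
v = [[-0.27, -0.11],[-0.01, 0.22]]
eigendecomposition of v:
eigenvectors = [[-1.00, 0.22], [-0.02, -0.98]]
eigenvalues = [-0.27, 0.22]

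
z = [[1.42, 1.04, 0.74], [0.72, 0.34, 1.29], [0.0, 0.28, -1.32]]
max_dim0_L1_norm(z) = 3.35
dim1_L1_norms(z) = [3.2, 2.35, 1.6]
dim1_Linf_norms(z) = [1.42, 1.29, 1.32]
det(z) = -0.01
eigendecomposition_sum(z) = [[1.42, 1.04, 0.73], [0.68, 0.5, 0.35], [0.06, 0.04, 0.03]] + [[0.00,  -0.0,  -0.00], [-0.0,  0.00,  0.0], [-0.0,  0.0,  0.0]] + [[0.00, -0.00, 0.01], [0.04, -0.16, 0.94], [-0.06, 0.24, -1.35]]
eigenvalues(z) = [1.95, 0.0, -1.51]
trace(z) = 0.44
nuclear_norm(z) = 3.79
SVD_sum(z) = [[1.03, 0.6, 1.26], [0.88, 0.51, 1.08], [-0.51, -0.3, -0.63]] + [[0.39, 0.44, -0.52],[-0.16, -0.18, 0.21],[0.51, 0.58, -0.69]] + [[0.00,-0.00,-0.00], [-0.00,0.0,0.00], [-0.00,0.00,0.0]]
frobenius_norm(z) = 2.79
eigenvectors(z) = [[0.90, -0.64, -0.01], [0.43, 0.75, -0.57], [0.04, 0.16, 0.82]]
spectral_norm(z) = 2.44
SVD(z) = [[-0.71, 0.59, -0.39], [-0.61, -0.24, 0.76], [0.35, 0.77, 0.52]] @ diag([2.4433128004590405, 1.3396670262142962, 0.003849413870223828]) @ [[-0.59,  -0.35,  -0.73], [0.49,  0.56,  -0.67], [-0.64,  0.75,  0.16]]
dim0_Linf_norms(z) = [1.42, 1.04, 1.32]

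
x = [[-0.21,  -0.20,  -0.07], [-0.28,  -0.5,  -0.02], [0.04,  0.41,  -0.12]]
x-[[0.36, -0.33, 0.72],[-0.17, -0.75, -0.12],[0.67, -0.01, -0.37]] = [[-0.57,0.13,-0.79], [-0.11,0.25,0.10], [-0.63,0.42,0.25]]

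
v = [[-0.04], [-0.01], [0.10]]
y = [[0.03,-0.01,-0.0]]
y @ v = [[-0.0]]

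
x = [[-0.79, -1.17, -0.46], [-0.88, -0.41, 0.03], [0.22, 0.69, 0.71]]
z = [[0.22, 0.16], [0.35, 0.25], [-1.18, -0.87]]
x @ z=[[-0.04, -0.02], [-0.37, -0.27], [-0.55, -0.41]]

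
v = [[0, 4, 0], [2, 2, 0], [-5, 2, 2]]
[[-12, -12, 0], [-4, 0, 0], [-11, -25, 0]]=v@[[1, 3, 0], [-3, -3, 0], [0, -2, 0]]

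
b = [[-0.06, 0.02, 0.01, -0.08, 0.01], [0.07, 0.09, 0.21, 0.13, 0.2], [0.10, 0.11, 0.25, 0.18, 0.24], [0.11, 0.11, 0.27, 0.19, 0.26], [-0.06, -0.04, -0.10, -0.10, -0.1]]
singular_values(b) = [0.72, 0.1, 0.01, 0.0, 0.0]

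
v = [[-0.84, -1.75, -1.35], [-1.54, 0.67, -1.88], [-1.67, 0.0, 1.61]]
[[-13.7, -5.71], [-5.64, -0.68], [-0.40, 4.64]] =v @ [[2.64, -0.93], [4.64, 2.23], [2.49, 1.92]]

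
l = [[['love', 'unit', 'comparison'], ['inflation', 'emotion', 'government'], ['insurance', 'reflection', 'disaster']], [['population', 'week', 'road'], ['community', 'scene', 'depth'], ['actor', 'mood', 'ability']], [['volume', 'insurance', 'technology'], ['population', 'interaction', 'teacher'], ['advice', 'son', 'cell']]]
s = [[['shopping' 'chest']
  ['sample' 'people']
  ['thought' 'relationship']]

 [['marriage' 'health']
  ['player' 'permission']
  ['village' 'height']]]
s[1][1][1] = 'permission'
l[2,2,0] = 'advice'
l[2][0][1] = 'insurance'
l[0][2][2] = 'disaster'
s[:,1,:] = [['sample', 'people'], ['player', 'permission']]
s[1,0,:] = ['marriage', 'health']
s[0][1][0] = 'sample'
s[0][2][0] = 'thought'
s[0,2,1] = 'relationship'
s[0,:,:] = [['shopping', 'chest'], ['sample', 'people'], ['thought', 'relationship']]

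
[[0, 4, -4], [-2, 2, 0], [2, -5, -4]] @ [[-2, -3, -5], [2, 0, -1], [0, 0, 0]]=[[8, 0, -4], [8, 6, 8], [-14, -6, -5]]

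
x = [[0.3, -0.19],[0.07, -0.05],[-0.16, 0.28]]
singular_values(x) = [0.47, 0.12]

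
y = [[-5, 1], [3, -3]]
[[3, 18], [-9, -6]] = y@ [[0, -4], [3, -2]]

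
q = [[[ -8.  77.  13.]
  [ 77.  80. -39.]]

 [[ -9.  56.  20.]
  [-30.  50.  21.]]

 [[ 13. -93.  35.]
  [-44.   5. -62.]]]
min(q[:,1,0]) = -44.0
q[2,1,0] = -44.0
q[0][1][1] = 80.0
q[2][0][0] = 13.0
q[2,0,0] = 13.0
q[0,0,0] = -8.0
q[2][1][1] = 5.0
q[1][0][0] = -9.0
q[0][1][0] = 77.0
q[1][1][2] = 21.0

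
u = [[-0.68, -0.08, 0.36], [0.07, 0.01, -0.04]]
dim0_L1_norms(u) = [0.75, 0.09, 0.4]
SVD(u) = [[-0.99, 0.10], [0.1, 0.99]] @ diag([0.7778115090817526, 0.0030424233707129723]) @ [[0.88, 0.10, -0.47], [-0.45, 0.52, -0.73]]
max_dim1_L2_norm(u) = 0.77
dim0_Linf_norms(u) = [0.68, 0.08, 0.36]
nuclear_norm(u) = 0.78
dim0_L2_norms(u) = [0.68, 0.08, 0.36]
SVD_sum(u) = [[-0.68,-0.08,0.36], [0.07,0.01,-0.04]] + [[-0.00, 0.0, -0.00],[-0.0, 0.0, -0.00]]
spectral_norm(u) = 0.78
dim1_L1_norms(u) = [1.12, 0.12]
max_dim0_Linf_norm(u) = 0.68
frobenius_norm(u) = 0.78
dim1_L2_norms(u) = [0.77, 0.08]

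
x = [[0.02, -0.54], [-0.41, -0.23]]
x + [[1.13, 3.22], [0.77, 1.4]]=[[1.15, 2.68], [0.36, 1.17]]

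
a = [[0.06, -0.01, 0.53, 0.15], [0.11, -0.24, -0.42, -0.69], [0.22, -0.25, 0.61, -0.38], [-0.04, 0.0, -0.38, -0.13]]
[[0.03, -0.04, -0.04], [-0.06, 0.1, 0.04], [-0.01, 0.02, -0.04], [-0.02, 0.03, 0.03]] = a@[[0.02, -0.02, -0.1], [0.20, -0.02, 0.03], [0.06, -0.04, -0.05], [-0.01, -0.11, -0.05]]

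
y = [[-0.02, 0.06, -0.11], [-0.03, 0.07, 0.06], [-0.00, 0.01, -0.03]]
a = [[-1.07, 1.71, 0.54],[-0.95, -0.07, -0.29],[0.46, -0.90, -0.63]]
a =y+[[-1.05, 1.65, 0.65], [-0.92, -0.14, -0.35], [0.46, -0.91, -0.60]]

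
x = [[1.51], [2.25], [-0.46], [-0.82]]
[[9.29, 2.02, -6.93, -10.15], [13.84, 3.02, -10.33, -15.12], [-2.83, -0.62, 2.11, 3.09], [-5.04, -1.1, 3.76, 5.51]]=x@ [[6.15, 1.34, -4.59, -6.72]]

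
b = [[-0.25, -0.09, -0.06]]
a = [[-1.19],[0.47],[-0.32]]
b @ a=[[0.27]]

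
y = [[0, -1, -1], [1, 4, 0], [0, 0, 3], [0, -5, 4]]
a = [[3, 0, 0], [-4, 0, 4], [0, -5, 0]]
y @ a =[[4, 5, -4], [-13, 0, 16], [0, -15, 0], [20, -20, -20]]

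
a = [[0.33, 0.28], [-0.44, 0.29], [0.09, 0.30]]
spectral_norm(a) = 0.56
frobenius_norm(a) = 0.75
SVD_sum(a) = [[0.29, -0.04], [-0.47, 0.07], [0.05, -0.01]] + [[0.04, 0.32], [0.03, 0.22], [0.04, 0.31]]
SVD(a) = [[-0.52, -0.64], [0.85, -0.45], [-0.09, -0.62]] @ diag([0.5583324610579989, 0.5013630051458904]) @ [[-0.99, 0.14],[-0.14, -0.99]]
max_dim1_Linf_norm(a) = 0.44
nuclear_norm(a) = 1.06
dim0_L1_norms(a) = [0.86, 0.87]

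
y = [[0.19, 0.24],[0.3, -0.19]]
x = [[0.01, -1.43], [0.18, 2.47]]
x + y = [[0.20,-1.19], [0.48,2.28]]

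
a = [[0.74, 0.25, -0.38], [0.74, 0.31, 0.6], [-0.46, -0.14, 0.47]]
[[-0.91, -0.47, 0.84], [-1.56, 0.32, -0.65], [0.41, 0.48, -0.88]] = a@[[-1.44, 0.33, 0.65], [-0.35, -1.5, -0.79], [-0.64, 0.90, -1.47]]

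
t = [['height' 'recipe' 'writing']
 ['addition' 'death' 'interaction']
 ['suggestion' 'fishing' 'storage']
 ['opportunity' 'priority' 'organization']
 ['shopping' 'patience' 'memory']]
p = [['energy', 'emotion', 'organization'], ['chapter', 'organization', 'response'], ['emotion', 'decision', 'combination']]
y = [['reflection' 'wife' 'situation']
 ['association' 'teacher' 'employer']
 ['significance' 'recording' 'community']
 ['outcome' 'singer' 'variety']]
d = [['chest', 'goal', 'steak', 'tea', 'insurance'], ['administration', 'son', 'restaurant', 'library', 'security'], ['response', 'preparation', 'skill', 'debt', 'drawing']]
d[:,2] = ['steak', 'restaurant', 'skill']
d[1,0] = 'administration'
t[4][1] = 'patience'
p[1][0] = 'chapter'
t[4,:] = ['shopping', 'patience', 'memory']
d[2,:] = ['response', 'preparation', 'skill', 'debt', 'drawing']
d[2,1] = 'preparation'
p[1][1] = 'organization'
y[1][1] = 'teacher'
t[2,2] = 'storage'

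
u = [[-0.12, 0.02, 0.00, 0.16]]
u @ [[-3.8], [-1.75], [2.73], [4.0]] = [[1.06]]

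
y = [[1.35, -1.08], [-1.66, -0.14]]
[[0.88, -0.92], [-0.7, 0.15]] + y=[[2.23,-2.00], [-2.36,0.01]]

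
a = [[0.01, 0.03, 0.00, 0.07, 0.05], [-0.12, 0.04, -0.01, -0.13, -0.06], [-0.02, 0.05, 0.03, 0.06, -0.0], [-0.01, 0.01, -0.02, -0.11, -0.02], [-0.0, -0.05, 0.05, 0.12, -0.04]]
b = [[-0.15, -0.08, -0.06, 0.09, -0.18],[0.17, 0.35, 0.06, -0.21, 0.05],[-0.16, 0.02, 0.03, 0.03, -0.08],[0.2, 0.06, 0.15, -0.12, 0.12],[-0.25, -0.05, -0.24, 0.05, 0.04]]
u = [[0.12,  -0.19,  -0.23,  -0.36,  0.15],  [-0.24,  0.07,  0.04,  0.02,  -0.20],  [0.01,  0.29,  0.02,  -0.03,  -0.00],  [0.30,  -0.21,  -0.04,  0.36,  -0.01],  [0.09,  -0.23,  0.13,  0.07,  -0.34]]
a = b @ u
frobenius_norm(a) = 0.29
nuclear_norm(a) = 0.49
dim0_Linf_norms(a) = [0.12, 0.05, 0.05, 0.13, 0.06]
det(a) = -0.00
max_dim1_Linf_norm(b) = 0.35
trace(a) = -0.07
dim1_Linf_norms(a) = [0.07, 0.13, 0.06, 0.11, 0.12]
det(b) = 0.00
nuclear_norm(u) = 1.87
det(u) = -0.00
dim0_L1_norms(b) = [0.93, 0.56, 0.54, 0.5, 0.47]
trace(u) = 0.23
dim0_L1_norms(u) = [0.76, 0.99, 0.46, 0.84, 0.7]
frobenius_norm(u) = 0.95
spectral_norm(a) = 0.25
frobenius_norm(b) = 0.73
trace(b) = 0.15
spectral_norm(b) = 0.62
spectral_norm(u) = 0.62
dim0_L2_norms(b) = [0.42, 0.37, 0.3, 0.26, 0.24]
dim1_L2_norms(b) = [0.27, 0.45, 0.18, 0.31, 0.36]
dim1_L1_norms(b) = [0.56, 0.84, 0.32, 0.65, 0.63]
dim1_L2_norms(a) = [0.09, 0.19, 0.09, 0.11, 0.14]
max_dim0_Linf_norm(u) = 0.36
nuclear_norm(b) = 1.26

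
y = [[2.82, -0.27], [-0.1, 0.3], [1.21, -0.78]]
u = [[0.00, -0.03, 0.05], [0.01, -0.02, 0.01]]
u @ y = [[0.06, -0.05], [0.04, -0.02]]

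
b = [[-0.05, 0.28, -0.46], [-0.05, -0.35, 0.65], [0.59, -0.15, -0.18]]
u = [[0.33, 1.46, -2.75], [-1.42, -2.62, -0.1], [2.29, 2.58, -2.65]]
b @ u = [[-1.47,  -1.99,  1.33],[1.97,  2.52,  -1.55],[-0.0,  0.79,  -1.13]]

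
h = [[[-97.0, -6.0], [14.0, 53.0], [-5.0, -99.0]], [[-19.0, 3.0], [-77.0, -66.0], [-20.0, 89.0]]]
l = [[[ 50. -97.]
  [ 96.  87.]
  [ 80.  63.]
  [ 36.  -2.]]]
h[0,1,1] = 53.0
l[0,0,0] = 50.0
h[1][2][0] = -20.0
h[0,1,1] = 53.0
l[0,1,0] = 96.0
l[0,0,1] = -97.0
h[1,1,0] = -77.0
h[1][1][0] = -77.0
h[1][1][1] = -66.0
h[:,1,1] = [53.0, -66.0]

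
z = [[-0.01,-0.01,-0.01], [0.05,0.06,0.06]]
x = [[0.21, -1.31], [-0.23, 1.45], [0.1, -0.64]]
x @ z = [[-0.07, -0.08, -0.08], [0.07, 0.09, 0.09], [-0.03, -0.04, -0.04]]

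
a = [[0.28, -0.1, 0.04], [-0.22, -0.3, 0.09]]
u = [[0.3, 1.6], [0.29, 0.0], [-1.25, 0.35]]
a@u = [[0.01, 0.46],[-0.27, -0.32]]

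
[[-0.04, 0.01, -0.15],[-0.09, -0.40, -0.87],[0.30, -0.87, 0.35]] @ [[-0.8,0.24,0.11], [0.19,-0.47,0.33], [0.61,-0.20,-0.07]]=[[-0.06, 0.02, 0.01], [-0.53, 0.34, -0.08], [-0.19, 0.41, -0.28]]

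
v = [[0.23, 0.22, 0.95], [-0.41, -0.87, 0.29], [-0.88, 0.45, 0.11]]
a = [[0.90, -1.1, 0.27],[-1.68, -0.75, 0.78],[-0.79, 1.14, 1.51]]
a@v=[[0.42, 1.28, 0.57], [-0.77, 0.63, -1.73], [-1.98, -0.49, -0.25]]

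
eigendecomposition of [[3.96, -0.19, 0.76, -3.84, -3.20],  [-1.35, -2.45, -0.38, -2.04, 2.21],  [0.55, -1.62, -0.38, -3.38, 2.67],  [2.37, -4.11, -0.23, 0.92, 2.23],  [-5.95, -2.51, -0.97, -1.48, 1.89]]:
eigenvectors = [[(0.3-0.01j), (0.3+0.01j), (-0.56+0j), (0.32+0j), (-0.12+0j)],[(0.28-0.29j), (0.28+0.29j), (0.32+0j), -0.38+0.00j, (-0.09+0j)],[0.14-0.51j, 0.14+0.51j, 0.29+0.00j, (-0.52+0j), 0.99+0.00j],[0.03-0.33j, 0.03+0.33j, (-0.25+0j), 0.41+0.00j, 0.03+0.00j],[0.59+0.00j, 0.59-0.00j, 0.67+0.00j, (-0.57+0j), 0.04+0.00j]]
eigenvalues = [(-2.64+2.94j), (-2.64-2.94j), (5.79+0j), (3.72+0j), (-0.3+0j)]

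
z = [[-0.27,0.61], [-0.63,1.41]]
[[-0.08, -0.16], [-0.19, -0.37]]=z @ [[-0.06,-0.00],[-0.16,-0.26]]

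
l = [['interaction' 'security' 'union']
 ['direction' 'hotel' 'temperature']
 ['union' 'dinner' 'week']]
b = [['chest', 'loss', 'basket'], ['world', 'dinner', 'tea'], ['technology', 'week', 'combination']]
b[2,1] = 'week'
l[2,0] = 'union'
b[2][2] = 'combination'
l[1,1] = 'hotel'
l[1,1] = 'hotel'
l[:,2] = ['union', 'temperature', 'week']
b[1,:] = ['world', 'dinner', 'tea']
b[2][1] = 'week'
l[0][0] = 'interaction'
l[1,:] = ['direction', 'hotel', 'temperature']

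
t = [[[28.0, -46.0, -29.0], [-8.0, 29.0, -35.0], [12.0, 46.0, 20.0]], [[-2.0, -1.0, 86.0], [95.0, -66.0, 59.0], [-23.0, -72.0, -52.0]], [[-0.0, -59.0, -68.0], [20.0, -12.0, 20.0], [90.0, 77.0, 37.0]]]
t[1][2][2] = -52.0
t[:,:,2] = [[-29.0, -35.0, 20.0], [86.0, 59.0, -52.0], [-68.0, 20.0, 37.0]]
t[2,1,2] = 20.0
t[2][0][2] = -68.0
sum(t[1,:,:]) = 24.0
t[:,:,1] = [[-46.0, 29.0, 46.0], [-1.0, -66.0, -72.0], [-59.0, -12.0, 77.0]]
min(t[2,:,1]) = -59.0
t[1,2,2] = -52.0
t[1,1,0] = 95.0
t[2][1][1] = -12.0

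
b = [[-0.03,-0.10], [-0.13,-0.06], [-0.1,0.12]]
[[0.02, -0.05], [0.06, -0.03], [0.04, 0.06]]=b@ [[-0.45, -0.03], [-0.05, 0.50]]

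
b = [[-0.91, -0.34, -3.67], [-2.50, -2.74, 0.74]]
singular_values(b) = [3.85, 3.72]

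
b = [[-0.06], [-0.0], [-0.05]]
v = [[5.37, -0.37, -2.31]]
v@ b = [[-0.21]]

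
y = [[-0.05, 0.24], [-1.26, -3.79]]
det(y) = 0.49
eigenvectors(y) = [[0.95, -0.07], [-0.33, 1.00]]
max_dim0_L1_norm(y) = 4.03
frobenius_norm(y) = 4.00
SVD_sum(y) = [[0.07, 0.2], [-1.25, -3.79]] + [[-0.12, 0.04], [-0.01, 0.00]]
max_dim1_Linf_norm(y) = 3.79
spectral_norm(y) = 4.00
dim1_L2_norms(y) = [0.25, 3.99]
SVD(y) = [[0.05, -1.0], [-1.00, -0.05]] @ diag([3.9995842290247605, 0.12298778368769173]) @ [[0.31, 0.95], [0.95, -0.31]]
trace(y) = -3.84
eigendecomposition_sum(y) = [[-0.14, -0.01], [0.05, 0.00]] + [[0.09,0.25], [-1.31,-3.79]]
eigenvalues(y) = [-0.13, -3.71]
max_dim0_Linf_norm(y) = 3.79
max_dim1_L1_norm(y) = 5.05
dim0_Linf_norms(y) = [1.26, 3.79]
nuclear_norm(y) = 4.12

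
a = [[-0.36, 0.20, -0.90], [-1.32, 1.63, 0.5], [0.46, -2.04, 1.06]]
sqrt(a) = [[0.22+0.57j,(-0.06+0.19j),(-0.53+0.26j)], [-0.71+0.30j,(1.32+0.1j),0.09+0.13j], [0.02+0.21j,(-0.82+0.07j),(1.1+0.09j)]]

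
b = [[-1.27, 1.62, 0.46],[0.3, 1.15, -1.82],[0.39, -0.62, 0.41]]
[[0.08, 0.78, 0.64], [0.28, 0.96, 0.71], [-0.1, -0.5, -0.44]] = b@[[-0.05,-0.38,-0.56], [0.05,0.3,0.08], [-0.13,-0.40,-0.43]]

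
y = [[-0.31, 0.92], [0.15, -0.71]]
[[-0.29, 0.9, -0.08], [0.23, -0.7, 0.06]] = y @ [[-0.00, 0.0, -0.00], [-0.32, 0.98, -0.09]]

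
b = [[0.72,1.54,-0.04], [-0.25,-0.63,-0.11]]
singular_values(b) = [1.83, 0.12]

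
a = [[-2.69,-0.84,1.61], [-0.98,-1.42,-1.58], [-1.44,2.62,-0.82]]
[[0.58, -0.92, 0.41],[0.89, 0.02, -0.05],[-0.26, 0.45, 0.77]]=a @[[-0.23, 0.14, -0.21], [-0.28, 0.17, 0.18], [-0.17, -0.25, 0.00]]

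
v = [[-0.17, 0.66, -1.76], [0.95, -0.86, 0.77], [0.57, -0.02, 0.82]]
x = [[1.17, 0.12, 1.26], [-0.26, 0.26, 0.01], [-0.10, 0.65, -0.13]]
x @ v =[[0.63,0.64,-0.93], [0.30,-0.4,0.67], [0.56,-0.62,0.57]]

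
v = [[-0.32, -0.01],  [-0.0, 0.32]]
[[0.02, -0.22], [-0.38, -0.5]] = v @ [[-0.02, 0.75], [-1.19, -1.57]]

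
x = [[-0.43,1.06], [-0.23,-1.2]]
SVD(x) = [[-0.68, 0.73], [0.73, 0.68]] @ diag([1.6054337916662504, 0.4732677261087282]) @ [[0.08, -1.0], [-1.00, -0.08]]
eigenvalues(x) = [(-0.82+0.31j), (-0.82-0.31j)]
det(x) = 0.76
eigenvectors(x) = [[0.91+0.00j, 0.91-0.00j], [-0.33+0.26j, (-0.33-0.26j)]]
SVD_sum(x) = [[-0.08, 1.09], [0.09, -1.18]] + [[-0.35, -0.03], [-0.32, -0.02]]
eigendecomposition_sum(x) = [[-0.21+0.66j, (0.53+1.4j)], [(-0.12-0.3j), (-0.6-0.35j)]] + [[(-0.21-0.66j), (0.53-1.4j)],[-0.12+0.30j, -0.60+0.35j]]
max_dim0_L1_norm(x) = 2.26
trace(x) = -1.63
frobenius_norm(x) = 1.67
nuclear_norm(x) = 2.08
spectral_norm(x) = 1.61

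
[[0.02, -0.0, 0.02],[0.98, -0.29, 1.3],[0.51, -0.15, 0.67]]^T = [[0.02, 0.98, 0.51], [-0.0, -0.29, -0.15], [0.02, 1.30, 0.67]]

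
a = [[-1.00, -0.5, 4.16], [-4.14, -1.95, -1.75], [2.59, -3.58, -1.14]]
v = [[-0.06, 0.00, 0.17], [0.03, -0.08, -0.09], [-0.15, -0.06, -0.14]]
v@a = [[0.5, -0.58, -0.44],[0.07, 0.46, 0.37],[0.04, 0.69, -0.36]]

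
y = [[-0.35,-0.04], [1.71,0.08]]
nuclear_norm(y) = 1.77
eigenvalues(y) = [(-0.13+0.15j), (-0.13-0.15j)]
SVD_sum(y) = [[-0.35, -0.02],[1.71, 0.08]] + [[0.00, -0.02], [0.0, -0.00]]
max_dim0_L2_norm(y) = 1.75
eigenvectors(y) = [[0.12-0.09j, 0.12+0.09j],[(-0.99+0j), -0.99-0.00j]]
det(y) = 0.04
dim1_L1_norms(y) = [0.39, 1.79]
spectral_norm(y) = 1.75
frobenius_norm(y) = 1.75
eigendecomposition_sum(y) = [[-0.18-0.02j, (-0.02-0.02j)], [(0.85+0.78j), 0.04+0.17j]] + [[(-0.18+0.02j), (-0.02+0.02j)],[0.85-0.78j, 0.04-0.17j]]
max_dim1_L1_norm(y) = 1.79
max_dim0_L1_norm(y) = 2.06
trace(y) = -0.27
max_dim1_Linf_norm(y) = 1.71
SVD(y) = [[-0.2, 0.98], [0.98, 0.2]] @ diag([1.7475885036088281, 0.023117570249845818]) @ [[1.0,  0.05], [0.05,  -1.00]]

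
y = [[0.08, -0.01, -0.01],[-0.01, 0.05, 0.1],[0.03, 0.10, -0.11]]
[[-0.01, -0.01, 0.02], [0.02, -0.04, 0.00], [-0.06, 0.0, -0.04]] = y @ [[-0.16, -0.17, 0.20], [-0.23, -0.23, -0.26], [0.28, -0.28, 0.17]]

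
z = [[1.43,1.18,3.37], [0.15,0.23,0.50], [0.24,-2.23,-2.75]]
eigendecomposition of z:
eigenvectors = [[-0.99, 0.59, -0.62], [-0.11, 0.65, -0.1], [0.00, -0.48, 0.78]]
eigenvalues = [1.55, -0.0, -2.64]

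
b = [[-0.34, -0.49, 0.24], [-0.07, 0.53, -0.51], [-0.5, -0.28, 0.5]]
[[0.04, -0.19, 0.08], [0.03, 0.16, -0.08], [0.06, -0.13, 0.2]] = b@[[-0.14, 0.1, -0.17], [0.01, 0.33, 0.09], [-0.02, 0.02, 0.28]]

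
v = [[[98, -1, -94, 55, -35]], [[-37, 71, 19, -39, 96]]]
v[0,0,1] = -1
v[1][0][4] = 96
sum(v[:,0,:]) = 133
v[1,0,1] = 71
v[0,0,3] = 55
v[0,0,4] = -35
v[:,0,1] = [-1, 71]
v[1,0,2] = 19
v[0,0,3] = 55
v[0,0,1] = -1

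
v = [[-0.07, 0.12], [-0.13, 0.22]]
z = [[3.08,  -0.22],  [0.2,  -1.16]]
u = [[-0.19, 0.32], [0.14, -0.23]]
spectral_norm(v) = 0.29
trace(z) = 1.92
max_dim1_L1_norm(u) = 0.51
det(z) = -3.53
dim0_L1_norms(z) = [3.28, 1.38]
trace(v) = 0.15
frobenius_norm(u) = 0.46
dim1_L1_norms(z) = [3.3, 1.36]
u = z @ v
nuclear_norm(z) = 4.24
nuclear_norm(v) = 0.29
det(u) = -0.00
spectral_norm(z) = 3.10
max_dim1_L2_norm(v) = 0.26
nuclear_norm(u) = 0.46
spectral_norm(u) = 0.46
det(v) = 0.00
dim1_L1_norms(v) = [0.19, 0.35]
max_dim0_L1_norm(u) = 0.55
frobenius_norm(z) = 3.30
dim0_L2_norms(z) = [3.09, 1.18]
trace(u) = -0.42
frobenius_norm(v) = 0.29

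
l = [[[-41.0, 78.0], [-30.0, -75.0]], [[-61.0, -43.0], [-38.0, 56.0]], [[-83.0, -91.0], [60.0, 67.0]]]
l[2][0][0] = -83.0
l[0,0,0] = -41.0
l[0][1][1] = -75.0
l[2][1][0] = 60.0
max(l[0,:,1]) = 78.0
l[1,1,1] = 56.0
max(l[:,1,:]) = 67.0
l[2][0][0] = -83.0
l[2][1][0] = 60.0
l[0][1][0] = -30.0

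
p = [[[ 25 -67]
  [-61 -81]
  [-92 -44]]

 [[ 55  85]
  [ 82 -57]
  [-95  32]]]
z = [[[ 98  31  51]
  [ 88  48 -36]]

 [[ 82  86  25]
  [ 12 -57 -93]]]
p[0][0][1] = -67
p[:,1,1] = [-81, -57]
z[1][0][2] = 25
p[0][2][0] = -92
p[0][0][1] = -67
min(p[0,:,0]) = -92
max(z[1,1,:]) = 12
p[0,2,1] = -44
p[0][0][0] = 25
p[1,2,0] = -95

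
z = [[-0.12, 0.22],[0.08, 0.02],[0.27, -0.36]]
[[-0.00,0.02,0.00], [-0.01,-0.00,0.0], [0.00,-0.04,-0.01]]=z @ [[-0.06, -0.05, 0.02],[-0.05, 0.06, 0.03]]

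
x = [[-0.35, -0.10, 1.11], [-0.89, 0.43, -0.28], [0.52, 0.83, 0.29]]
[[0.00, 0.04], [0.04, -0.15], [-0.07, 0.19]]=x@[[-0.06, 0.18], [-0.04, 0.08], [-0.02, 0.10]]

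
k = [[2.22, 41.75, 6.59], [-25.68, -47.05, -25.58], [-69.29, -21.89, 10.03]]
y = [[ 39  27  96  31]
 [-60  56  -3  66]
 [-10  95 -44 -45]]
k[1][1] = -47.05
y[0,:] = [39, 27, 96, 31]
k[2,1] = -21.89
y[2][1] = 95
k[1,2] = -25.58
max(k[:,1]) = 41.75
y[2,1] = 95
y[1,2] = -3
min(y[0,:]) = 27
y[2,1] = 95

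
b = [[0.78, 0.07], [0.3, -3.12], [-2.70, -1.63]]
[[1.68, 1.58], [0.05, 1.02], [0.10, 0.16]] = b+[[0.90, 1.51],[-0.25, 4.14],[2.8, 1.79]]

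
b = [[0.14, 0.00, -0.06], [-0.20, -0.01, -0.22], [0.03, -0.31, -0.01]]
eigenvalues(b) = [(0.2+0.07j), (0.2-0.07j), (-0.29+0j)]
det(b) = -0.01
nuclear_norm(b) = 0.76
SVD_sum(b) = [[0.01,-0.03,0.00],  [-0.02,0.07,-0.01],  [0.09,-0.28,0.04]] + [[0.04, 0.02, 0.04], [-0.2, -0.09, -0.19], [-0.06, -0.02, -0.05]] + [[0.09, 0.02, -0.1],[0.02, 0.0, -0.02],[-0.01, -0.00, 0.01]]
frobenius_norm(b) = 0.46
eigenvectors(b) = [[0.29-0.34j, 0.29+0.34j, 0.10+0.00j], [(0.52+0.14j), 0.52-0.14j, 0.67+0.00j], [-0.72+0.00j, (-0.72-0j), (0.74+0j)]]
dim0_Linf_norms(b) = [0.2, 0.31, 0.22]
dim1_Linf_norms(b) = [0.14, 0.22, 0.31]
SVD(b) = [[0.11, -0.19, -0.98],[-0.25, 0.95, -0.21],[0.96, 0.27, 0.06]] @ diag([0.3127859077389182, 0.3020426483826381, 0.14048207884973443]) @ [[0.3, -0.95, 0.12], [-0.69, -0.3, -0.66], [-0.66, -0.11, 0.74]]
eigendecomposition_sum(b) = [[0.07+0.10j, 0.01-0.05j, (-0.02+0.03j)], [(-0.07+0.13j), (0.06-0.02j), -0.05-0.00j], [(0.05-0.2j), (-0.08+0.04j), 0.06-0.01j]] + [[0.07-0.10j, (0.01+0.05j), -0.02-0.03j], [(-0.07-0.13j), (0.06+0.02j), -0.05+0.00j], [0.05+0.20j, -0.08-0.04j, 0.06+0.01j]] + [[-0.01-0.00j, -0.02+0.00j, -0.02-0.00j], [(-0.06-0j), -0.14+0.00j, -0.12-0.00j], [(-0.06-0j), (-0.15+0j), -0.14-0.00j]]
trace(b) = 0.12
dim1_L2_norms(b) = [0.15, 0.3, 0.31]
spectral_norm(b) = 0.31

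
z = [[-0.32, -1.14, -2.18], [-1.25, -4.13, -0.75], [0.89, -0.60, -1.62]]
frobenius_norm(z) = 5.40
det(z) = -8.58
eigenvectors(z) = [[-0.75+0.00j, (-0.75-0j), (0.3+0j)], [0.27-0.20j, 0.27+0.20j, 0.95+0.00j], [(-0.28+0.5j), -0.28-0.50j, 0.10+0.00j]]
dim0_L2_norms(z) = [1.57, 4.33, 2.82]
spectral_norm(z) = 4.78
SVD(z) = [[0.41,-0.61,-0.68], [0.89,0.43,0.15], [0.20,-0.67,0.72]] @ diag([4.781221288342064, 2.3847549871305627, 0.7521081326914152]) @ [[-0.22, -0.89, -0.39],[-0.39, -0.29, 0.87],[0.89, -0.35, 0.29]]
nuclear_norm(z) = 7.92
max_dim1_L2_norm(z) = 4.38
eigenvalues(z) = [(-0.73+1.15j), (-0.73-1.15j), (-4.61+0j)]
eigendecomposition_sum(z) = [[(-0.02+0.75j), (0.09-0.17j), -0.82-0.62j], [(-0.19-0.27j), 0.01+0.09j, 0.46-0.00j], [(0.49+0.3j), -0.08-0.13j, (-0.72+0.32j)]] + [[-0.02-0.75j, (0.09+0.17j), (-0.82+0.62j)], [(-0.19+0.27j), (0.01-0.09j), (0.46+0j)], [(0.49-0.3j), (-0.08+0.13j), (-0.72-0.32j)]] + [[(-0.28-0j), (-1.33-0j), -0.53+0.00j], [-0.86-0.00j, -4.16-0.00j, (-1.67+0j)], [(-0.09-0j), (-0.44-0j), (-0.18+0j)]]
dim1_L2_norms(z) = [2.48, 4.38, 1.94]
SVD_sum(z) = [[-0.43, -1.74, -0.77], [-0.94, -3.79, -1.68], [-0.22, -0.87, -0.39]] + [[0.57, 0.42, -1.26],[-0.40, -0.3, 0.90],[0.63, 0.46, -1.39]] + [[-0.46, 0.18, -0.15], [0.10, -0.04, 0.03], [0.48, -0.19, 0.15]]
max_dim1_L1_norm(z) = 6.13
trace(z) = -6.07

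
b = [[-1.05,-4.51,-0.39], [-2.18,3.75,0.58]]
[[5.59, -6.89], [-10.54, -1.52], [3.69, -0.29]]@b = [[9.15, -51.05, -6.18], [14.38, 41.84, 3.23], [-3.24, -17.73, -1.61]]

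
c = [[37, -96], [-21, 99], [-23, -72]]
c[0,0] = 37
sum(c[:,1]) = -69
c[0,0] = 37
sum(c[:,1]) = -69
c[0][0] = 37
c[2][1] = -72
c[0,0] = 37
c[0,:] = [37, -96]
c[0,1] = -96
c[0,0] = 37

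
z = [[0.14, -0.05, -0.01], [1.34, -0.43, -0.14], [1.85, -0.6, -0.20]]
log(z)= [[(-4.71-0.85j), (-0.64+0.27j), 0.74+0.10j], [(-7.21-8.41j), -3.54+2.62j, (2.52+0.97j)], [(-15.14-11.88j), 2.12+3.71j, (-1.13+1.37j)]]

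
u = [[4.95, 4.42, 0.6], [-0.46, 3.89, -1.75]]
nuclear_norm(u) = 10.62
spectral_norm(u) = 7.10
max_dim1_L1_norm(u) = 9.97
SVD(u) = [[-0.92, -0.4], [-0.4, 0.92]] @ diag([7.099833448204695, 3.521003409222127]) @ [[-0.61, -0.79, 0.02], [-0.68, 0.51, -0.52]]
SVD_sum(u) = [[4.0, 5.14, -0.13], [1.73, 2.23, -0.06]] + [[0.95, -0.72, 0.73], [-2.19, 1.66, -1.69]]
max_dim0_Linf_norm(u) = 4.95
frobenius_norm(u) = 7.92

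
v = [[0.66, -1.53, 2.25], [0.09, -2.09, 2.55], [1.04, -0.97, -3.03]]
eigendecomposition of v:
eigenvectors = [[-0.96+0.00j, (-0.51+0.04j), -0.51-0.04j],  [-0.21+0.00j, -0.80+0.00j, -0.80-0.00j],  [(-0.21+0j), (0.19-0.23j), 0.19+0.23j]]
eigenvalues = [(0.81+0j), (-2.63+0.73j), (-2.63-0.73j)]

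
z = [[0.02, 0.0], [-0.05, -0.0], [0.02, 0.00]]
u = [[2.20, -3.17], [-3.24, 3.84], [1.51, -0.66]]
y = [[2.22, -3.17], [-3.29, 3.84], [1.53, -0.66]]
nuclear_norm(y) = 7.35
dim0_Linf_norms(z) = [0.05, 0.0]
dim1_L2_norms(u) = [3.86, 5.02, 1.65]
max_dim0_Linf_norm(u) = 3.84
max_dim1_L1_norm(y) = 7.13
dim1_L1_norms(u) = [5.37, 7.08, 2.17]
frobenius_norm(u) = 6.55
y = u + z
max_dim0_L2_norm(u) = 5.02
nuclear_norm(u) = 7.31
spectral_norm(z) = 0.06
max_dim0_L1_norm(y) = 7.67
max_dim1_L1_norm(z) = 0.05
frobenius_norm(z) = 0.06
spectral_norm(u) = 6.50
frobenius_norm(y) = 6.58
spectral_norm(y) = 6.53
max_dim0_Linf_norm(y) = 3.84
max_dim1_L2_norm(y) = 5.06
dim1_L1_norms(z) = [0.02, 0.05, 0.02]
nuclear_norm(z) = 0.06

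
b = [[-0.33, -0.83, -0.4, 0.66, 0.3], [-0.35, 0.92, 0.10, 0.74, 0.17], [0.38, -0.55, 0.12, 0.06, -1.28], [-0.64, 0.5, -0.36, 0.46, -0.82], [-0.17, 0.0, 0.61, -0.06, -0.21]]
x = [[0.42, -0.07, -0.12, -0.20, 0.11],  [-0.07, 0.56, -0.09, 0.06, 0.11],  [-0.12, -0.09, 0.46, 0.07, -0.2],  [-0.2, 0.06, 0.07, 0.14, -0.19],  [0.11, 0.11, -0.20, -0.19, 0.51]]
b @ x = [[-0.13, -0.33, -0.08, 0.02, -0.02], [-0.35, 0.59, 0.02, 0.2, -0.01], [0.03, -0.48, 0.32, 0.15, -0.71], [-0.44, 0.29, 0.06, 0.35, -0.45], [-0.16, -0.07, 0.34, 0.11, -0.24]]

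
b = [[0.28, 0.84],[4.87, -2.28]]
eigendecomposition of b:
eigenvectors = [[0.6, -0.22],[0.8, 0.97]]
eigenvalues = [1.39, -3.39]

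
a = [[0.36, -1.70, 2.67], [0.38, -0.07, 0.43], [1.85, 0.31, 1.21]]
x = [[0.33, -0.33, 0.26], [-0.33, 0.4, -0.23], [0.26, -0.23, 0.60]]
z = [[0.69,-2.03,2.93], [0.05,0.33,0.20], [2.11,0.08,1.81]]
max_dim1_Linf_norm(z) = 2.93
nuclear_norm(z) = 6.33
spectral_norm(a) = 3.48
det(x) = 0.01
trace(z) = 2.83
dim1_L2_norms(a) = [3.19, 0.58, 2.23]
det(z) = -2.30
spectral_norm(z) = 4.20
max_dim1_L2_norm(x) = 0.69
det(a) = 0.01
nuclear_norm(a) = 5.32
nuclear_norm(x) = 1.33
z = a + x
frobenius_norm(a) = 3.93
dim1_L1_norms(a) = [4.73, 0.88, 3.37]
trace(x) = 1.33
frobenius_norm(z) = 4.59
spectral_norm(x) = 1.00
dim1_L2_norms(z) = [3.63, 0.39, 2.78]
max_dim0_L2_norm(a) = 2.96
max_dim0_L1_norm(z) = 4.94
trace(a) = 1.50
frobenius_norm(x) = 1.04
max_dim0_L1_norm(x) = 1.09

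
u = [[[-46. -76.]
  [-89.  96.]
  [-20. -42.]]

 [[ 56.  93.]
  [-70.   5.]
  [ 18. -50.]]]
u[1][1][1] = 5.0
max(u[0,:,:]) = 96.0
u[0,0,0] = -46.0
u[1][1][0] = -70.0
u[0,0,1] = -76.0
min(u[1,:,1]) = -50.0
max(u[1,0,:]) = 93.0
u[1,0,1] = 93.0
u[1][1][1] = 5.0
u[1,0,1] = 93.0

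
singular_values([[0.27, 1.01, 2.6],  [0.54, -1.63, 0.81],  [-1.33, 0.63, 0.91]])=[3.0, 2.04, 1.12]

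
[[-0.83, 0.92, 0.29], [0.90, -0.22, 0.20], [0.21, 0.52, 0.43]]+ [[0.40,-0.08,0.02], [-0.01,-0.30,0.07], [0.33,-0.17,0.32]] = [[-0.43, 0.84, 0.31], [0.89, -0.52, 0.27], [0.54, 0.35, 0.75]]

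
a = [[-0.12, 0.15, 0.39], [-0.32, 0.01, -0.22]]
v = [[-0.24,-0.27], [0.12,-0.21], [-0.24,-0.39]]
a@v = [[-0.05, -0.15],[0.13, 0.17]]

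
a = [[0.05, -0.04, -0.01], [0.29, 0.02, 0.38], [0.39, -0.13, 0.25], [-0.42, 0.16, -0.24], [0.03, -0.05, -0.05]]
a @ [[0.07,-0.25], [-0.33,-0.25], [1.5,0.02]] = [[0.0, -0.0], [0.58, -0.07], [0.45, -0.06], [-0.44, 0.06], [-0.06, 0.0]]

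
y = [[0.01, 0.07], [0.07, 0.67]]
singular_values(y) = [0.68, 0.0]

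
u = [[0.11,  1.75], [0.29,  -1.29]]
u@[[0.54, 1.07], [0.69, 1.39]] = [[1.27, 2.55], [-0.73, -1.48]]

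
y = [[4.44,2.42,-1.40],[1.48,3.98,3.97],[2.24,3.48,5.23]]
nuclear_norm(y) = 14.76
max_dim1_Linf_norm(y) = 5.23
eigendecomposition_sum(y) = [[0.65, 0.83, 0.69], [3.26, 4.2, 3.46], [3.66, 4.71, 3.88]] + [[3.96, 2.52, -2.95], [-1.97, -1.25, 1.46], [-1.35, -0.86, 1.00]] + [[-0.17, -0.93, 0.86], [0.19, 1.03, -0.95], [-0.07, -0.37, 0.34]]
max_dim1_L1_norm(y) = 10.95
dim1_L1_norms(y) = [8.26, 9.43, 10.95]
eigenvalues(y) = [8.73, 3.72, 1.21]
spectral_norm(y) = 9.04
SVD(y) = [[-0.27, 0.96, 0.03], [-0.63, -0.15, -0.76], [-0.72, -0.23, 0.65]] @ diag([9.04252751956529, 4.819625990848053, 0.8980542111957077]) @ [[-0.42, -0.63, -0.66], [0.73, 0.19, -0.65], [0.54, -0.75, 0.38]]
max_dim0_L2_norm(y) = 6.71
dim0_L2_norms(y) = [5.19, 5.81, 6.71]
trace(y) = 13.65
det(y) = 39.14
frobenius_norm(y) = 10.29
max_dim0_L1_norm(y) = 10.6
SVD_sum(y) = [[1.02,1.55,1.61],[2.39,3.61,3.75],[2.73,4.13,4.29]] + [[3.4, 0.89, -3.02], [-0.54, -0.14, 0.48], [-0.8, -0.21, 0.71]] + [[0.02,  -0.02,  0.01],[-0.37,  0.51,  -0.26],[0.31,  -0.44,  0.22]]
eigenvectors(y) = [[-0.13, -0.86, 0.65],[-0.66, 0.42, -0.72],[-0.74, 0.29, 0.26]]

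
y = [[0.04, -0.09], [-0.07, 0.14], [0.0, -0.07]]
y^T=[[0.04, -0.07, 0.0], [-0.09, 0.14, -0.07]]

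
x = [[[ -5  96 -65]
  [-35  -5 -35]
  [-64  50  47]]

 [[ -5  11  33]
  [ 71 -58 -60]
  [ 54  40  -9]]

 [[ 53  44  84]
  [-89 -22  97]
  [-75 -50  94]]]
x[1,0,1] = 11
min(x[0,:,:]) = -65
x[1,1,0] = 71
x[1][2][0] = 54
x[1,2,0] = 54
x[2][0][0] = 53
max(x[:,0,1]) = 96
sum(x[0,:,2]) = -53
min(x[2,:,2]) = 84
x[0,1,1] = -5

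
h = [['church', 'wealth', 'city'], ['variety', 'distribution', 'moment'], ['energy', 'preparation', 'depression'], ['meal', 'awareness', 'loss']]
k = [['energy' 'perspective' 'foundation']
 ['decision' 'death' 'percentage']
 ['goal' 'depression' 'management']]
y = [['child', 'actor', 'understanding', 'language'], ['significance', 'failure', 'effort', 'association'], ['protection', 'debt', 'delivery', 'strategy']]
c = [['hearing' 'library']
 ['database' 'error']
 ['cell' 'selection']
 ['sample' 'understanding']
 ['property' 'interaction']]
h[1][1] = 'distribution'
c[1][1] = 'error'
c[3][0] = 'sample'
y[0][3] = 'language'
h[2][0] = 'energy'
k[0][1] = 'perspective'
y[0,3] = 'language'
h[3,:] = ['meal', 'awareness', 'loss']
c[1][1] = 'error'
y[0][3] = 'language'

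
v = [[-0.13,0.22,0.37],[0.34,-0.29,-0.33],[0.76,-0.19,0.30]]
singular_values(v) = [0.91, 0.63, 0.0]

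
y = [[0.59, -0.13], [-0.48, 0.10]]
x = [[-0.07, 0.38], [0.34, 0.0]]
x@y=[[-0.22, 0.05], [0.2, -0.04]]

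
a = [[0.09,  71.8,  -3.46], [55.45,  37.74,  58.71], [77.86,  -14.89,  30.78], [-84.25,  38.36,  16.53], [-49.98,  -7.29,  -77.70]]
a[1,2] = 58.71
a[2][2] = 30.78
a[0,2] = -3.46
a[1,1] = 37.74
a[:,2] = [-3.46, 58.71, 30.78, 16.53, -77.7]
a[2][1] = -14.89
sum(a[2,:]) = 93.75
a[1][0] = 55.45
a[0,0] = 0.09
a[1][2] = 58.71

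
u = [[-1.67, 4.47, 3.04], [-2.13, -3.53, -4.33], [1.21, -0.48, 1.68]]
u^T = [[-1.67,-2.13,1.21], [4.47,-3.53,-0.48], [3.04,-4.33,1.68]]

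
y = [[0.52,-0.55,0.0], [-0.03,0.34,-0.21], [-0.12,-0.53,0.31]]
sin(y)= [[0.5,-0.49,-0.02], [-0.03,0.31,-0.19], [-0.11,-0.50,0.29]]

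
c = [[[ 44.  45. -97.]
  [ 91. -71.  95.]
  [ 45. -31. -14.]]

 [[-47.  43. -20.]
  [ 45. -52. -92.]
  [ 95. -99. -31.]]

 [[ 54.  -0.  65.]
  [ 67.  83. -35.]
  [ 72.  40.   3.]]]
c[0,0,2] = -97.0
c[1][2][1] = -99.0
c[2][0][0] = 54.0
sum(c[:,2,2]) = -42.0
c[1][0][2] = -20.0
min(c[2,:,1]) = -0.0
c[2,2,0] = 72.0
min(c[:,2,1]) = -99.0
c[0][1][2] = 95.0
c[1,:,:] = [[-47.0, 43.0, -20.0], [45.0, -52.0, -92.0], [95.0, -99.0, -31.0]]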